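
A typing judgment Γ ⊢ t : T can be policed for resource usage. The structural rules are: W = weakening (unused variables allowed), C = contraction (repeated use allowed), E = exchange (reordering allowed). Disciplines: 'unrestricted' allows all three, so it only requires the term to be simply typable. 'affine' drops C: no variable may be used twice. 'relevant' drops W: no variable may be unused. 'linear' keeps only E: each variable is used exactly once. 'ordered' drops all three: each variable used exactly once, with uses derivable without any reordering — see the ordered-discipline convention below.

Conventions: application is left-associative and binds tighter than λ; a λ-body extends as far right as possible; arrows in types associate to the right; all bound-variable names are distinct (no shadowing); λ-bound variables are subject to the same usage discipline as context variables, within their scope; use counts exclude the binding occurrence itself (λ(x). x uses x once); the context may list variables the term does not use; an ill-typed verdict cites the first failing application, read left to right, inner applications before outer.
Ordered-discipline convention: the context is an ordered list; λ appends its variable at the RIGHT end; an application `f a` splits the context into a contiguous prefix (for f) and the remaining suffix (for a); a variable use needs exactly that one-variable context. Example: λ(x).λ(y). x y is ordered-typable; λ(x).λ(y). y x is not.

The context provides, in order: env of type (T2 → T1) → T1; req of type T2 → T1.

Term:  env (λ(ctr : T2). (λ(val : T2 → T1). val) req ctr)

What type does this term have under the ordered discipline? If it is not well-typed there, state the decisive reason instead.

term : T1
use counts: env: 1×, req: 1×, ctr (λ-bound): 1×, val (λ-bound): 1×
left-to-right use order: env, val, req, ctr
typing: the term checks, with type T1
per-discipline verdicts: ordered ✓ · linear ✓ · affine ✓ · relevant ✓ · unrestricted ✓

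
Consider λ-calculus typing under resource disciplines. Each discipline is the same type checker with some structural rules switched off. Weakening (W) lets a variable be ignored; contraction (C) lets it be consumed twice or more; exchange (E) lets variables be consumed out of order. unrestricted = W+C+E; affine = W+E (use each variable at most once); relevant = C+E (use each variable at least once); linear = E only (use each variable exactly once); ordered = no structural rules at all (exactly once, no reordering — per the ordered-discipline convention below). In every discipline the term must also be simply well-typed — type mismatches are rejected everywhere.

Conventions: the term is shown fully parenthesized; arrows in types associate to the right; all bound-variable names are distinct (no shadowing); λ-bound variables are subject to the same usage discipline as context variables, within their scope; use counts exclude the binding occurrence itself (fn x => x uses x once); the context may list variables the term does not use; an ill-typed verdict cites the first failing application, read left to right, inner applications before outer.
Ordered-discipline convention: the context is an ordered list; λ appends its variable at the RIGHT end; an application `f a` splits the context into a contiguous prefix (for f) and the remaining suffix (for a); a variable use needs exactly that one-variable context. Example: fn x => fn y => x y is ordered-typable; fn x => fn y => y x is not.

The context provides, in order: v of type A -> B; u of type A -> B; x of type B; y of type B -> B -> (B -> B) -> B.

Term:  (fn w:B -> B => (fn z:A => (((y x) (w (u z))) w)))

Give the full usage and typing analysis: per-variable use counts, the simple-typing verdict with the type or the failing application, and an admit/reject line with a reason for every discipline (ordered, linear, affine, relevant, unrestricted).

use counts: v: 0×; u: 1×; x: 1×; y: 1×; w [bound]: 2×; z [bound]: 1×
order of uses: y, x, w, u, z, w
typing: ✓ — (B -> B) -> A -> B
ordered ✗ (needs contraction — w ×2; unused: v — weakening required)
linear ✗ (needs contraction — w ×2; unused: v — weakening required)
affine ✗ (needs contraction — w ×2)
relevant ✗ (unused: v — weakening required)
unrestricted ✓ (typability at (B -> B) -> A -> B is all that's needed)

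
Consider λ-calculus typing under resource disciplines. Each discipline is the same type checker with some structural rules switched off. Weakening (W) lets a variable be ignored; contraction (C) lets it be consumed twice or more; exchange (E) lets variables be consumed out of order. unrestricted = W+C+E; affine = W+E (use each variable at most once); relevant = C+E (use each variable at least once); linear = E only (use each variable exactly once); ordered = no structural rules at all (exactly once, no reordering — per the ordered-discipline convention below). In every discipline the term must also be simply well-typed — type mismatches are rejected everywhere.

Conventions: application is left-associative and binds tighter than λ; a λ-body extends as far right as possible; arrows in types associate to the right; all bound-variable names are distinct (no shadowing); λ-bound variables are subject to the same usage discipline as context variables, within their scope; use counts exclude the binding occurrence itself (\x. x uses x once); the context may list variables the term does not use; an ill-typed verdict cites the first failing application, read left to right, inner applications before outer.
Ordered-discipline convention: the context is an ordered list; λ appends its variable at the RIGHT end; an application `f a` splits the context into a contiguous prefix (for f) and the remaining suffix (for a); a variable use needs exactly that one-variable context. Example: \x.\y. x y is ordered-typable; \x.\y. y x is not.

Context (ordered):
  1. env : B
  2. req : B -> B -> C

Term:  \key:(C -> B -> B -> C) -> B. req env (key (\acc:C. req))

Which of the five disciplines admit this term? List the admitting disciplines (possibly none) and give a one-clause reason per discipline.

accepted by: unrestricted
variable uses: env=1; req=2; key (λ-bound)=1; acc (λ-bound)=0
use order (left to right): req, env, key, req
typing: ✓ — ((C -> B -> B -> C) -> B) -> C
ordered: ✗ — repeated use of req ×2; acc never used (weakening)
linear: ✗ — repeated use of req ×2; acc never used (weakening)
affine: ✗ — repeated use of req ×2
relevant: ✗ — acc never used (weakening)
unrestricted: ✓ — typability at ((C -> B -> B -> C) -> B) -> C is all that's needed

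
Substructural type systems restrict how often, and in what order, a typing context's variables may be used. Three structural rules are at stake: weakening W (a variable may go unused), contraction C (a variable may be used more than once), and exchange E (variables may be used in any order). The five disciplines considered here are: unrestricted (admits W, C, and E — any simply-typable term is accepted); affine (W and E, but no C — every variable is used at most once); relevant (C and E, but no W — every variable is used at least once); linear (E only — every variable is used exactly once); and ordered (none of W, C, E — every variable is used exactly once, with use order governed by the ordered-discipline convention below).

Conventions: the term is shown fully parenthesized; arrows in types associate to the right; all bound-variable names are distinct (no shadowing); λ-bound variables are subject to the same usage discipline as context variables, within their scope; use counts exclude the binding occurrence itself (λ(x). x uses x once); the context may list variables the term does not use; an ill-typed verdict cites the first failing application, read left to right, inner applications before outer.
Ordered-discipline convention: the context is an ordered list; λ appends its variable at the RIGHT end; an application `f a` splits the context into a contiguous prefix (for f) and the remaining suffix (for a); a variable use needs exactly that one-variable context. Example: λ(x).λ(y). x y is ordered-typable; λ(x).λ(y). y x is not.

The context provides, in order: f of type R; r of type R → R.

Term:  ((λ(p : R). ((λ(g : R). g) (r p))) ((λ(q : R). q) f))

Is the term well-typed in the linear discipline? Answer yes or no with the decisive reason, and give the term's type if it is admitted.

yes — f, r, p, g, q: one use apiece; term : R
usage: f ×1; r ×1; p (bound) ×1; g (bound) ×1; q (bound) ×1
uses in reading order: g, r, p, q, f
typing: ✓ — R
summary: ordered ✗ | linear ✓ | affine ✓ | relevant ✓ | unrestricted ✓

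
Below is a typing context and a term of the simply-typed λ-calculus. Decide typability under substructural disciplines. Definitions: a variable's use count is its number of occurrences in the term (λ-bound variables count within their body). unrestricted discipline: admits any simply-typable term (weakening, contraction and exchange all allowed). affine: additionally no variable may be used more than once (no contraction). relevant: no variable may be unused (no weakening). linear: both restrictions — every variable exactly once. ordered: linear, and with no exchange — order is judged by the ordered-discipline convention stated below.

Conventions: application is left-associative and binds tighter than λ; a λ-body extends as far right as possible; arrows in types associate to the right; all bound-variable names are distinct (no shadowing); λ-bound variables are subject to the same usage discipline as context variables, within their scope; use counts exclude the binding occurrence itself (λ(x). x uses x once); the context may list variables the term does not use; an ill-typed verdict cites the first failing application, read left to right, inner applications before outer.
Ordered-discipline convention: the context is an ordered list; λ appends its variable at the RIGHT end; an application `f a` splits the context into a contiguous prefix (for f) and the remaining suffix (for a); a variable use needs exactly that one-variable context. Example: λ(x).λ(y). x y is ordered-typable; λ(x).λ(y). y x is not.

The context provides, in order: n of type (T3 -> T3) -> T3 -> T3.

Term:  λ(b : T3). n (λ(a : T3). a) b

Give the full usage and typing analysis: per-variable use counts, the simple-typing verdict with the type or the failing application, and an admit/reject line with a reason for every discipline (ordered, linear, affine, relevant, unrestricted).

variable uses: n=1, b (λ-bound)=1, a (λ-bound)=1
use order (left to right): n, a, b
typing: well-typed at T3 -> T3
ordered: ✓, one use each (n, b, a); ordered split holds
linear: ✓, single use per variable (n, b, a)
affine: ✓, no duplicate uses among n, b, a
relevant: ✓, at least one use each (n, b, a)
unrestricted: ✓, simply typable at T3 -> T3; W, C, E all held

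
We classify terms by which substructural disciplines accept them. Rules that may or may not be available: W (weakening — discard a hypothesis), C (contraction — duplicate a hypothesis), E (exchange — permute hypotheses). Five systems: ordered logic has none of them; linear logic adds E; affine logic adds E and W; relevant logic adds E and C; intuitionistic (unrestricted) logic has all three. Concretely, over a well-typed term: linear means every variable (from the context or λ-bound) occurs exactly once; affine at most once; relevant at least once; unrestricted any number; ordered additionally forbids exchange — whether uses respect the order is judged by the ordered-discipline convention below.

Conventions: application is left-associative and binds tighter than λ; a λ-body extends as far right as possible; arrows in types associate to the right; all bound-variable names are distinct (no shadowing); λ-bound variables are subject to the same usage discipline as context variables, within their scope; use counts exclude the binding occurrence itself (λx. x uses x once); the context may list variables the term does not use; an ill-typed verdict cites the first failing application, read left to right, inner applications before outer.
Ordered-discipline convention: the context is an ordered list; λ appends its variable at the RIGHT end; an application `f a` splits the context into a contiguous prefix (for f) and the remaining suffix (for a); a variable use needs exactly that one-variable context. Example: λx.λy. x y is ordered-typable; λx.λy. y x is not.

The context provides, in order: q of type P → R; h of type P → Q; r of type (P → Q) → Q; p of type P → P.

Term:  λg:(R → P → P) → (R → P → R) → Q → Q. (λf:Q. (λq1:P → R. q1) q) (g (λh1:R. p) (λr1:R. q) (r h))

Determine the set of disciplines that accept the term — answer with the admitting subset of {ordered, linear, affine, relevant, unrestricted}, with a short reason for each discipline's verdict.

admitted by: unrestricted
counts: q ×2; h ×1; r ×1; p ×1; g (bound) ×1; f (bound) ×0; q1 (bound) ×1; h1 (bound) ×0; r1 (bound) ×0
use order (left to right): q1, q, g, p, q, r, h
typing: well-typed — term : ((R → P → P) → (R → P → R) → Q → Q) → P → R
ordered: ✗ — needs contraction — q ×2; unused: f, h1, r1 — weakening required
linear: ✗ — needs contraction — q ×2; unused: f, h1, r1 — weakening required
affine: ✗ — needs contraction — q ×2
relevant: ✗ — unused: f, h1, r1 — weakening required
unrestricted: ✓ — well-typed at ((R → P → P) → (R → P → R) → Q → Q) → P → R; no restrictions here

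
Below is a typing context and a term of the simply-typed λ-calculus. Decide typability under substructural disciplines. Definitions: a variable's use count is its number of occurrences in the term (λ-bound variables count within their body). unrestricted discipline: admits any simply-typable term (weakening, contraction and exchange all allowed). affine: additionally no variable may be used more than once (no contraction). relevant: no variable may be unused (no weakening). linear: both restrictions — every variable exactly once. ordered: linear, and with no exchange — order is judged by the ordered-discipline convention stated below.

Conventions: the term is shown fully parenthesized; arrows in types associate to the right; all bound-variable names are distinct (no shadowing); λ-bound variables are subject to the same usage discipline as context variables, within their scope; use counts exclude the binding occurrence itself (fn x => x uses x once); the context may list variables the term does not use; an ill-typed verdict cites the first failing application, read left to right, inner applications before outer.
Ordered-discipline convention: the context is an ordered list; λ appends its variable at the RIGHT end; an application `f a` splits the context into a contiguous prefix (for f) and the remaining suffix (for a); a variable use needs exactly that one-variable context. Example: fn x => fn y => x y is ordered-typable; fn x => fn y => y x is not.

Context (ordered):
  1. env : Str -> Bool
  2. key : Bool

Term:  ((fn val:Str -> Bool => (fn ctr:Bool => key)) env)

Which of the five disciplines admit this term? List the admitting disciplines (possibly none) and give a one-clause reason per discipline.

admitted by: affine, unrestricted
variable uses: env ×1; key ×1; val (λ-bound) ×0; ctr (λ-bound) ×0
use order (left to right): key, env
typing: well-typed — term : Bool -> Bool
ordered: ✗ — val, ctr left unused
linear: ✗ — val, ctr left unused
affine: ✓ — none of env, key, val, ctr used more than once
relevant: ✗ — val, ctr left unused
unrestricted: ✓ — well-typed at Bool -> Bool; no restrictions here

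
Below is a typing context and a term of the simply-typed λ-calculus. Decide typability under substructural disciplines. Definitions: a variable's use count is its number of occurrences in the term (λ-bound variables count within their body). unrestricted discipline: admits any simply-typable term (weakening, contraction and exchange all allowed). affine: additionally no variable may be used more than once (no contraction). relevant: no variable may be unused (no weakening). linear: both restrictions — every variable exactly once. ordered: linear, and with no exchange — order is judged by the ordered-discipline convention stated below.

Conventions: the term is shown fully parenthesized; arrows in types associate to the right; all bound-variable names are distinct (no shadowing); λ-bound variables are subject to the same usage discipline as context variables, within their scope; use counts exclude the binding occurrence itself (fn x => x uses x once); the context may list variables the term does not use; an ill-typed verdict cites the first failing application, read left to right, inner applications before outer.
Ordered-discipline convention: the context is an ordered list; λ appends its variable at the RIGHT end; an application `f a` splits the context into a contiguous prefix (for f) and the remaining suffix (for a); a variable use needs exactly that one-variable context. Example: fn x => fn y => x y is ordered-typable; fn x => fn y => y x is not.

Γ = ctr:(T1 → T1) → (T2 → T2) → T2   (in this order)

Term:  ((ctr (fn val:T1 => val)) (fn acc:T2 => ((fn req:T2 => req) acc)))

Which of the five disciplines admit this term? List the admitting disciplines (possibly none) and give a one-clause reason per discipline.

admitted by: ordered, linear, affine, relevant, unrestricted
use counts: ctr ×1; val [bound] ×1; acc [bound] ×1; req [bound] ×1
use order (left to right): ctr, val, req, acc
typing: ✓ — T2
ordered ✓ (one use each (ctr, val, acc, req); ordered split holds)
linear ✓ (exactly-once usage across ctr, val, acc, req)
affine ✓ (no duplicate uses among ctr, val, acc, req)
relevant ✓ (every one of ctr, val, acc, req appears)
unrestricted ✓ (simply typable at T2; W, C, E all held)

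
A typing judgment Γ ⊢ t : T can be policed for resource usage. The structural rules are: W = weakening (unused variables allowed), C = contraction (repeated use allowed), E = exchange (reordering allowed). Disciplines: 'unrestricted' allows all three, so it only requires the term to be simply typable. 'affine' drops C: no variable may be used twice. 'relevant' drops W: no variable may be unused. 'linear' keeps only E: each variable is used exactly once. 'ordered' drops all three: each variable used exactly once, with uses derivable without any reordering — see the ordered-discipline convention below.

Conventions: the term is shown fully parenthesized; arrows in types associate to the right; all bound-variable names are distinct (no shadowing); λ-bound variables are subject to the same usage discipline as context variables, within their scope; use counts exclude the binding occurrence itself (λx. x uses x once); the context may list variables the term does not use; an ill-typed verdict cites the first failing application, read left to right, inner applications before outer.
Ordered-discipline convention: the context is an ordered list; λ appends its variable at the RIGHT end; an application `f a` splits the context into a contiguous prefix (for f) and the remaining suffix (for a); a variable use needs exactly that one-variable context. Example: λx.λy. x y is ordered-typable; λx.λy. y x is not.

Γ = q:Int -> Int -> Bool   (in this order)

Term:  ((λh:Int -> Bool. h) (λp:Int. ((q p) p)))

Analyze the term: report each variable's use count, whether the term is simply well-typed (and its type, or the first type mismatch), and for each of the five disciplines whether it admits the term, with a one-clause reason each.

variable uses: q=1, h (bound)=1, p (bound)=2
order of uses: h, q, p, p
typing: ✓ — Int -> Bool
ordered: ✗, needs contraction — p ×2
linear: ✗, needs contraction — p ×2
affine: ✗, needs contraction — p ×2
relevant: ✓, q, h, p: all used, weakening unneeded
unrestricted: ✓, typability at Int -> Bool is all that's needed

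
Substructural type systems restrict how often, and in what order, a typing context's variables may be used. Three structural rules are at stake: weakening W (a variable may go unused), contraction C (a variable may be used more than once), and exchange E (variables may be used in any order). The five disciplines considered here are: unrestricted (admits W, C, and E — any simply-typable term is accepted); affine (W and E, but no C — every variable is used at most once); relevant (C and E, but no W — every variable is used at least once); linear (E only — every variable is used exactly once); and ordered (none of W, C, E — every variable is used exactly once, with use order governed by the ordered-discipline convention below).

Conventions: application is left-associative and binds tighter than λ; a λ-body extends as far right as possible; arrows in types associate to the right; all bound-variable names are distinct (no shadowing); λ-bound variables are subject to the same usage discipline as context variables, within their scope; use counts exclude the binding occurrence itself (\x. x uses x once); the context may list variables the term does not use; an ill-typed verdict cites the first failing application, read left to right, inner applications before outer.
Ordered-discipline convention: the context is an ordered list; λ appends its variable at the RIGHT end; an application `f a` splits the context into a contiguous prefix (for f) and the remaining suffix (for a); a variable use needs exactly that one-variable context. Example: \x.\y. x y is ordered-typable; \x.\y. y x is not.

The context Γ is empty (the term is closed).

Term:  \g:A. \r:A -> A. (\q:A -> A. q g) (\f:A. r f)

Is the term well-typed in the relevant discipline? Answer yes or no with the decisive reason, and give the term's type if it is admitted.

yes — none of g, r, q, f goes unused; term : A -> (A -> A) -> A
use counts: g (bound): 1×; r (bound): 1×; q (bound): 1×; f (bound): 1×
uses in reading order: q, g, r, f
typing: ✓ — A -> (A -> A) -> A
all disciplines: ordered ✗ | linear ✓ | affine ✓ | relevant ✓ | unrestricted ✓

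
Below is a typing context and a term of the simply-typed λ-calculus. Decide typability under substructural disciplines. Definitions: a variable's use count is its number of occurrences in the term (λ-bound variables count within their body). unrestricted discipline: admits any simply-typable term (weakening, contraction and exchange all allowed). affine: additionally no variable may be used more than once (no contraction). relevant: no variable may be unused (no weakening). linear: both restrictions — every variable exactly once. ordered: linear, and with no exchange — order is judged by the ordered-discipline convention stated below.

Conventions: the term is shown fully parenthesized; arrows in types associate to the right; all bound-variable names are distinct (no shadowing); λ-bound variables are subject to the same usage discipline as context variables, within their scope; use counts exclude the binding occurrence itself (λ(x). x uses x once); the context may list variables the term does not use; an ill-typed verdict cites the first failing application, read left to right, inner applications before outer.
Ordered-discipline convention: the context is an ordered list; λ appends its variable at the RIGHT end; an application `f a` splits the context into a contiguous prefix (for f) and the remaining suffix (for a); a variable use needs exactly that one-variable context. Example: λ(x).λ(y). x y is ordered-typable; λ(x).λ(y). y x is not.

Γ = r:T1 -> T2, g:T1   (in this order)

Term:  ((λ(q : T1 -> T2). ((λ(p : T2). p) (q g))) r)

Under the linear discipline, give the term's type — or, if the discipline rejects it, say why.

term : T2
variable uses: r=1, g=1, q (λ-bound)=1, p (λ-bound)=1
use order (left to right): p, q, g, r
typing: well-typed — term : T2
per-discipline verdicts: ordered ✗ · linear ✓ · affine ✓ · relevant ✓ · unrestricted ✓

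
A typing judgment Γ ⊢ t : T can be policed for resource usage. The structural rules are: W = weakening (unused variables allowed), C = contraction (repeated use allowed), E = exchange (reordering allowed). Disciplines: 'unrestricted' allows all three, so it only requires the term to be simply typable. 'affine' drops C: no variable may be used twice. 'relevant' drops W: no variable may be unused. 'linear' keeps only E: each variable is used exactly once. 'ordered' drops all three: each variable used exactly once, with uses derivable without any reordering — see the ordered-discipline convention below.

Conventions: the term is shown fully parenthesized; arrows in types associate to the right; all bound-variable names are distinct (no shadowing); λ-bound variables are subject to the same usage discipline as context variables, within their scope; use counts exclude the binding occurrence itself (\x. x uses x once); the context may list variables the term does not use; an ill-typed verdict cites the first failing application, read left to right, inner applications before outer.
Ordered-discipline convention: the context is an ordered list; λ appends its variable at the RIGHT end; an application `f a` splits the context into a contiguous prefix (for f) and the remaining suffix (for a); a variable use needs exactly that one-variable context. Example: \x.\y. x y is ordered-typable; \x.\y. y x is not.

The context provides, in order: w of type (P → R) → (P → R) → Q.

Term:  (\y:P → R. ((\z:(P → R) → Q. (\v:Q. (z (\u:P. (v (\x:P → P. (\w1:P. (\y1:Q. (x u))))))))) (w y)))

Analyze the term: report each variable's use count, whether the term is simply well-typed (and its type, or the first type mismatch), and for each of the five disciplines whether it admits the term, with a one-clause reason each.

counts: w: 1×; y (λ-bound): 1×; z (λ-bound): 1×; v (λ-bound): 1×; u (λ-bound): 1×; x (λ-bound): 1×; w1 (λ-bound): 0×; y1 (λ-bound): 0×
left-to-right use order: z, v, x, u, w, y
typing: ill-typed: non-arrow in function slot: Q
ordered: ✗ — not simply typable
linear: ✗ — fails simple typing
affine: ✗ — a type mismatch blocks all five
relevant: ✗ — the type mismatch rejects it
unrestricted: ✗ — not simply typable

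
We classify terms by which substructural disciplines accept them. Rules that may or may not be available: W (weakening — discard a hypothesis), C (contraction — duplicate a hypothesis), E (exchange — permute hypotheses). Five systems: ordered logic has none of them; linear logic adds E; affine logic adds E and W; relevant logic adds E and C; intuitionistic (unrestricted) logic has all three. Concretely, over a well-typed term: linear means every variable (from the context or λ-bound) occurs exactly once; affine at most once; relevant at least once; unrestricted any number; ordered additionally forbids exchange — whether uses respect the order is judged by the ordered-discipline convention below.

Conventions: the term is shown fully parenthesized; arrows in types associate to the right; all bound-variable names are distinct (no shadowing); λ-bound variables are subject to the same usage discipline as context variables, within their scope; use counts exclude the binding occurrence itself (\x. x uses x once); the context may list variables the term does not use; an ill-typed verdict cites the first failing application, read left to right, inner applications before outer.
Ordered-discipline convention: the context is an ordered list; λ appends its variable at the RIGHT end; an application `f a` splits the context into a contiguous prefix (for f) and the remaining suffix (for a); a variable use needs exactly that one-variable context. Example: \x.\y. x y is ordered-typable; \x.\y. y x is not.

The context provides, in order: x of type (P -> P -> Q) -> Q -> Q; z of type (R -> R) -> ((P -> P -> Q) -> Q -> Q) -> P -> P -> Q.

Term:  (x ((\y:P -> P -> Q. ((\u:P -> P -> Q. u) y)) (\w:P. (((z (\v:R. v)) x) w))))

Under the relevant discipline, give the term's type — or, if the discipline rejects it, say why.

term : Q -> Q
use counts: x: 2×, z: 1×, y [bound]: 1×, u [bound]: 1×, w [bound]: 1×, v [bound]: 1×
order of uses: x, u, y, z, v, x, w
typing: well-typed — term : Q -> Q
summary: ordered ✗, linear ✗, affine ✗, relevant ✓, unrestricted ✓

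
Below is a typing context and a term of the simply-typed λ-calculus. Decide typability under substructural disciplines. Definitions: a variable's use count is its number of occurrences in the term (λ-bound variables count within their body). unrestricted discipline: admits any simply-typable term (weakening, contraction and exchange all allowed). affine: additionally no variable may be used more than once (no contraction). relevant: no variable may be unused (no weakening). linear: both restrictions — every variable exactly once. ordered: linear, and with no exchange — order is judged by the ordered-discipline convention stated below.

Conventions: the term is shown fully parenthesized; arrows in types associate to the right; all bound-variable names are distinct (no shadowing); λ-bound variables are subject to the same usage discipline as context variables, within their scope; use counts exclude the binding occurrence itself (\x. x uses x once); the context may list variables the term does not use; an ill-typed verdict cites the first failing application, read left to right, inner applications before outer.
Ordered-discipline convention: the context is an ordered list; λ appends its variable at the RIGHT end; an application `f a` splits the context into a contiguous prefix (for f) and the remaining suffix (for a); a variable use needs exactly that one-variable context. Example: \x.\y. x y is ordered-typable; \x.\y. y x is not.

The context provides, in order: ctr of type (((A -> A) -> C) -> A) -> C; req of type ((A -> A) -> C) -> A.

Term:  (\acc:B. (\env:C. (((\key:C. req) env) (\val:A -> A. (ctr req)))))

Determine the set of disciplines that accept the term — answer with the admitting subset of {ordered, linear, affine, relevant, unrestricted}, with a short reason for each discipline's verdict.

admitting disciplines: unrestricted
usage: ctr: 1×, req: 2×, acc (bound): 0×, env (bound): 1×, key (bound): 0×, val (bound): 0×
order of uses: req, env, ctr, req
typing: well-typed at B -> C -> A
ordered ✗ (req ×2 used more than once (contraction); unused: acc, key, val — weakening required)
linear ✗ (req ×2 used more than once (contraction); unused: acc, key, val — weakening required)
affine ✗ (req ×2 used more than once (contraction))
relevant ✗ (unused: acc, key, val — weakening required)
unrestricted ✓ (typability at B -> C -> A is all that's needed)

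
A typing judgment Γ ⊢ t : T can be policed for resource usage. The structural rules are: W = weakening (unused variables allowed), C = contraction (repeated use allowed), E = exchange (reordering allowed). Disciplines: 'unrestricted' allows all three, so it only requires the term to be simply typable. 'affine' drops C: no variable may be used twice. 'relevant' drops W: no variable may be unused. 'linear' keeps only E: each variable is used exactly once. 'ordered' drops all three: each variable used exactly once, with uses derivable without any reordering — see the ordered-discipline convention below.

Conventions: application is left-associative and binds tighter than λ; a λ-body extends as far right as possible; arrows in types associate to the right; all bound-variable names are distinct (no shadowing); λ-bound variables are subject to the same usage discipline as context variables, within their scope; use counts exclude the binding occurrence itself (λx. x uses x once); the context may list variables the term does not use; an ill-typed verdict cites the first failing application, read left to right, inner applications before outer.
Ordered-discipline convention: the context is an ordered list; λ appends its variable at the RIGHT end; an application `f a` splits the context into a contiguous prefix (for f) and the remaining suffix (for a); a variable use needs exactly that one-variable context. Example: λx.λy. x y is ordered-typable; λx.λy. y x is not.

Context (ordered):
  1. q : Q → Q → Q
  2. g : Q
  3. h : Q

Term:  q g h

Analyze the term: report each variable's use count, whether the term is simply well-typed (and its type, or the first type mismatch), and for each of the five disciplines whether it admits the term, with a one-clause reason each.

usage: q=1, g=1, h=1
uses in reading order: q, g, h
typing: the term checks, with type Q
ordered ✓ (q, g, h: once each, no exchange needed)
linear ✓ (q, g, h: one use apiece)
affine ✓ (none of q, g, h used more than once)
relevant ✓ (at least one use each (q, g, h))
unrestricted ✓ (simply typable at Q; W, C, E all held)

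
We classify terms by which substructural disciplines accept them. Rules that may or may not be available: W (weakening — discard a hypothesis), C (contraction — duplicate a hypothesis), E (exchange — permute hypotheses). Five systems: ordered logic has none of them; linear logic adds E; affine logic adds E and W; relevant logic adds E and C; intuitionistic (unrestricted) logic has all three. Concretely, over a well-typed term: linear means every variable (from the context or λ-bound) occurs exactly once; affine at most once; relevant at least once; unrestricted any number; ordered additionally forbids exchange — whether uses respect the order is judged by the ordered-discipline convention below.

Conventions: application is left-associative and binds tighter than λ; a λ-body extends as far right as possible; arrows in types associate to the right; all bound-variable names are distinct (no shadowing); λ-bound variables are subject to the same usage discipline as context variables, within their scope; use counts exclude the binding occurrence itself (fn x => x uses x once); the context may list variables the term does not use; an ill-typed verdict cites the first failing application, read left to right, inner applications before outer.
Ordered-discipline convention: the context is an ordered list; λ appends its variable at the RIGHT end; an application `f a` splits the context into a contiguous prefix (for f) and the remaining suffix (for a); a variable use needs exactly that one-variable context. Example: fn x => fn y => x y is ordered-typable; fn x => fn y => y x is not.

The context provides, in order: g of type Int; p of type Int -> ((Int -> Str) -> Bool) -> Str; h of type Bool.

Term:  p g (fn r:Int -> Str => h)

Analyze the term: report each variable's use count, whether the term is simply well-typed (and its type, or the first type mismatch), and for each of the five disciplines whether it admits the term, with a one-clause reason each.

use counts: g=1, p=1, h=1, r [bound]=0
uses in reading order: p, g, h
typing: well-typed at Str
ordered ✗ (r never used (weakening))
linear ✗ (r never used (weakening))
affine ✓ (none of g, p, h, r used more than once)
relevant ✗ (r never used (weakening))
unrestricted ✓ (typability at Str is all that's needed)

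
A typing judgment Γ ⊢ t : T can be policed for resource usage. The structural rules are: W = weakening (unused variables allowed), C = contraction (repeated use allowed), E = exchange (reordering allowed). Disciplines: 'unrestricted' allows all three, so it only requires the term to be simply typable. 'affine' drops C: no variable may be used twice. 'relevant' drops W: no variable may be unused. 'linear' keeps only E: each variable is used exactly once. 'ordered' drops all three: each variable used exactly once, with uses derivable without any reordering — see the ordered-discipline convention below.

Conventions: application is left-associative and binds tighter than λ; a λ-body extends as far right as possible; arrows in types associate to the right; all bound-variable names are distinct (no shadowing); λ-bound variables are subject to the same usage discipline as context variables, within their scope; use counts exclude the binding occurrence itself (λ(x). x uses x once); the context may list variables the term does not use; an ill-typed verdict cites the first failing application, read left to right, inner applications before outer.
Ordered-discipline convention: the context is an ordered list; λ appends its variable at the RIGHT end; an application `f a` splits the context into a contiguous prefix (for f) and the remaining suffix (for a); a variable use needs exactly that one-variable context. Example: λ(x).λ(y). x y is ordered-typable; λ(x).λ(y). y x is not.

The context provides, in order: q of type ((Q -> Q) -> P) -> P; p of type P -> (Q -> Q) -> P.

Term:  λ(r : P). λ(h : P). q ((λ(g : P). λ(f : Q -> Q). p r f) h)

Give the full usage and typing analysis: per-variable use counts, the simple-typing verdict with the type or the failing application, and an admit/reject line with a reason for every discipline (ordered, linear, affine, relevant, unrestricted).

variable uses: q ×1; p ×1; r (λ-bound) ×1; h (λ-bound) ×1; g (λ-bound) ×0; f (λ-bound) ×1
uses in reading order: q, p, r, f, h
typing: well-typed at P -> P -> P
ordered ✗ (g never used (weakening))
linear ✗ (g never used (weakening))
affine ✓ (no duplicate uses among q, p, r, h, g, f)
relevant ✗ (g never used (weakening))
unrestricted ✓ (well-typed at P -> P -> P; no restrictions here)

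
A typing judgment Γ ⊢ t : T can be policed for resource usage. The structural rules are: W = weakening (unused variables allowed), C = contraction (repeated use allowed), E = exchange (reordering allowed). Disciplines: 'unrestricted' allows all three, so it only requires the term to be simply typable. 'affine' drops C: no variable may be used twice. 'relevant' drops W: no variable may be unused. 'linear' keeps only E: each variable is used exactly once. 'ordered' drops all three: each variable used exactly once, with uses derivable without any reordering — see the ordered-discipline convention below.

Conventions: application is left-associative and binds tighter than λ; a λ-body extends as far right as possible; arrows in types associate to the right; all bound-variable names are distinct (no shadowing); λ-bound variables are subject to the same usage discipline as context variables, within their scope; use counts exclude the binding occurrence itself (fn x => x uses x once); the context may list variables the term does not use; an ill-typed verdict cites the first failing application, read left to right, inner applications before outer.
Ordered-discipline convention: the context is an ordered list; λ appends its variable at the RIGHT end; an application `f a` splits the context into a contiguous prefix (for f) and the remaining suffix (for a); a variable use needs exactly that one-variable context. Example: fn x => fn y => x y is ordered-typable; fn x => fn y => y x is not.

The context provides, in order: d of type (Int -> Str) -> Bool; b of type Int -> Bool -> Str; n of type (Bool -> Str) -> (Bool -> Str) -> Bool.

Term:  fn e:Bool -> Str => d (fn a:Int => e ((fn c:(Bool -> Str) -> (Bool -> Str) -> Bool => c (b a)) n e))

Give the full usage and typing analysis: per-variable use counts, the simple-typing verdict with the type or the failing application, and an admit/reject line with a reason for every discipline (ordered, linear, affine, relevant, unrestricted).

usage: d=1; b=1; n=1; e (λ-bound)=2; a (λ-bound)=1; c (λ-bound)=1
order of uses: d, e, c, b, a, n, e
typing: ✓ — (Bool -> Str) -> Bool
ordered ✗ (needs contraction — e ×2)
linear ✗ (needs contraction — e ×2)
affine ✗ (needs contraction — e ×2)
relevant ✓ (none of d, b, n, e, a, c goes unused)
unrestricted ✓ (well-typed at (Bool -> Str) -> Bool; no restrictions here)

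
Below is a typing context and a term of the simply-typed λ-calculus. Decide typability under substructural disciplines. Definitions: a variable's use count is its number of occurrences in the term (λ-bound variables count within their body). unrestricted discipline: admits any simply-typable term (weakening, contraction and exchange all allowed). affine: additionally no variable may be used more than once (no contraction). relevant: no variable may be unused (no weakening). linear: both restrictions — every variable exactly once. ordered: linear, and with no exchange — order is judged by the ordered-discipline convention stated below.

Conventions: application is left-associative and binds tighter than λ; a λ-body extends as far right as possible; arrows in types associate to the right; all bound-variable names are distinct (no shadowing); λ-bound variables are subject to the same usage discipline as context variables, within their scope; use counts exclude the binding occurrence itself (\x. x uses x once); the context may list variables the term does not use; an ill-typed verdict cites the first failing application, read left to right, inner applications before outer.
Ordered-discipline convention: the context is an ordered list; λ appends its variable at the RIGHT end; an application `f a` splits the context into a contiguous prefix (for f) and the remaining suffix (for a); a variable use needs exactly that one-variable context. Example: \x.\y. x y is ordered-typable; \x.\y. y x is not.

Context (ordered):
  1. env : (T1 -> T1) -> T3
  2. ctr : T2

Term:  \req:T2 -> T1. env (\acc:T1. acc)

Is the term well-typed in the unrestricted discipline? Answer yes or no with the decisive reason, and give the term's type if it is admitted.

yes — typability at (T2 -> T1) -> T3 is all that's needed; term : (T2 -> T1) -> T3
variable uses: env: 1×; ctr: 0×; req (bound): 0×; acc (bound): 1×
order of uses: env, acc
typing: ✓ — (T2 -> T1) -> T3
all disciplines: ordered ✗ · linear ✗ · affine ✓ · relevant ✗ · unrestricted ✓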